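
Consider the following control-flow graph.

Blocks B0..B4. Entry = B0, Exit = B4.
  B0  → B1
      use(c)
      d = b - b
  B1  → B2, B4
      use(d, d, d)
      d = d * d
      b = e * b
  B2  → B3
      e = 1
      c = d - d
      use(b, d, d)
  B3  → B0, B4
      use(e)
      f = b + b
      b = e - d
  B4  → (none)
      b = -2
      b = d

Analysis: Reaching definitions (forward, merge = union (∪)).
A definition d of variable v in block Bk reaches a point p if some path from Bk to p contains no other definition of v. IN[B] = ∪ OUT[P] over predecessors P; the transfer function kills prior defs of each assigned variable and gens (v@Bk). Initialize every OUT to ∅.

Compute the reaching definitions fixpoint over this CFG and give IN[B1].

Answer: {b@B3, c@B2, d@B0, e@B2, f@B3}

Working:
Per-block solution:
  B0:  IN={b@B3, c@B2, d@B1, e@B2, f@B3}  OUT={b@B3, c@B2, d@B0, e@B2, f@B3}
  B1:  IN={b@B3, c@B2, d@B0, e@B2, f@B3}  OUT={b@B1, c@B2, d@B1, e@B2, f@B3}
  B2:  IN={b@B1, c@B2, d@B1, e@B2, f@B3}  OUT={b@B1, c@B2, d@B1, e@B2, f@B3}
  B3:  IN={b@B1, c@B2, d@B1, e@B2, f@B3}  OUT={b@B3, c@B2, d@B1, e@B2, f@B3}
  B4:  IN={b@B1, b@B3, c@B2, d@B1, e@B2, f@B3}  OUT={b@B4, c@B2, d@B1, e@B2, f@B3}

Merge at B1: IN[B1] = OUT[B0] = {b@B3, c@B2, d@B0, e@B2, f@B3}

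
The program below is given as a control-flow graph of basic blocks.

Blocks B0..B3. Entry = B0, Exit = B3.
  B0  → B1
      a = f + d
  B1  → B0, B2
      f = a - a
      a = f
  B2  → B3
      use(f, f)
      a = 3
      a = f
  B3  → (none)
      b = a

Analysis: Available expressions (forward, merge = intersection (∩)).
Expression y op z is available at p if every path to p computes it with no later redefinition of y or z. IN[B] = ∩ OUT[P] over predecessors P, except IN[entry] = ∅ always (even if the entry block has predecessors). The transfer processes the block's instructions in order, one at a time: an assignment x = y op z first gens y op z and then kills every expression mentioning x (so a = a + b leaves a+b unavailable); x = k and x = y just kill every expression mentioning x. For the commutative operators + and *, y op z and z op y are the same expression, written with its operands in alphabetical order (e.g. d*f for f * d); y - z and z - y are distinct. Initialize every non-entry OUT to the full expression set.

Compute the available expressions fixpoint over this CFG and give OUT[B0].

Answer: {d+f}

Trace:
Converged values:
  B0:  IN={}  OUT={d+f}
  B1:  IN={d+f}  OUT={}
  B2:  IN={}  OUT={}
  B3:  IN={}  OUT={}

Merge at B0 (entry node, so the boundary value {} is joined with the incoming edge(s)): IN[B0] = {} ∩ OUT[B1] = {}
Applying B0's transfer function to that IN value gives OUT[B0] (row B0 above).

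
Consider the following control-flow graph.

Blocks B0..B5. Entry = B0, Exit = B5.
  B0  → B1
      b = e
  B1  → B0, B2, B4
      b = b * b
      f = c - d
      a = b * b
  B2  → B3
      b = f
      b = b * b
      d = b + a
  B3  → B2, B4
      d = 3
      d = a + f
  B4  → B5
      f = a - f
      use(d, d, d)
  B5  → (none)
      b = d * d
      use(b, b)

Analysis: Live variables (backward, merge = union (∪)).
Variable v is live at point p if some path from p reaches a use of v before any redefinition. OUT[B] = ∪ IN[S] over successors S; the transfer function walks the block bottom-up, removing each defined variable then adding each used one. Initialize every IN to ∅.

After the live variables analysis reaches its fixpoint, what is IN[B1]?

Answer: {b, c, d, e}

Trace:
Fixpoint table:
  B0:   IN={c, d, e}   OUT={b, c, d, e}
  B1:   IN={b, c, d, e}   OUT={a, c, d, e, f}
  B2:   IN={a, f}   OUT={a, f}
  B3:   IN={a, f}   OUT={a, d, f}
  B4:   IN={a, d, f}   OUT={d}
  B5:   IN={d}   OUT={}

Merge at B1: OUT[B1] = IN[B0] ⊔ IN[B2] ⊔ IN[B4] = {a, c, d, e, f}
Applying B1's transfer function to that OUT value gives IN[B1] (row B1 above).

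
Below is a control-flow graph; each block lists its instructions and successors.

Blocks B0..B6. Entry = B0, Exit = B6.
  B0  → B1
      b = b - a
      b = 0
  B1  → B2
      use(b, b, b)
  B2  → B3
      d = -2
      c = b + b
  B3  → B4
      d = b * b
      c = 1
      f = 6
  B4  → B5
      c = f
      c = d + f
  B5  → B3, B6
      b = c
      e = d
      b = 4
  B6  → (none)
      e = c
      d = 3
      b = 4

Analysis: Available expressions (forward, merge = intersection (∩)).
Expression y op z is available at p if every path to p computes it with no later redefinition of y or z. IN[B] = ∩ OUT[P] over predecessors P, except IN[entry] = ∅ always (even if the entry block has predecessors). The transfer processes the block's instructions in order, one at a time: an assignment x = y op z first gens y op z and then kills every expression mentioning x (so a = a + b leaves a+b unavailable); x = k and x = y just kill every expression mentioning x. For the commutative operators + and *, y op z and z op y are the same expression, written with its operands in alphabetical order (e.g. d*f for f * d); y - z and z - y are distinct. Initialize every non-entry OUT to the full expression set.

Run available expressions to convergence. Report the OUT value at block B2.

Answer: {b+b}

Working:
Fixpoint table:
  B0:   IN={}   OUT={}
  B1:   IN={}   OUT={}
  B2:   IN={}   OUT={b+b}
  B3:   IN={}   OUT={b*b}
  B4:   IN={b*b}   OUT={b*b, d+f}
  B5:   IN={b*b, d+f}   OUT={d+f}
  B6:   IN={d+f}   OUT={}

Merge at B2: IN[B2] = OUT[B1] = {}
Applying B2's transfer function to that IN value gives OUT[B2] (row B2 above).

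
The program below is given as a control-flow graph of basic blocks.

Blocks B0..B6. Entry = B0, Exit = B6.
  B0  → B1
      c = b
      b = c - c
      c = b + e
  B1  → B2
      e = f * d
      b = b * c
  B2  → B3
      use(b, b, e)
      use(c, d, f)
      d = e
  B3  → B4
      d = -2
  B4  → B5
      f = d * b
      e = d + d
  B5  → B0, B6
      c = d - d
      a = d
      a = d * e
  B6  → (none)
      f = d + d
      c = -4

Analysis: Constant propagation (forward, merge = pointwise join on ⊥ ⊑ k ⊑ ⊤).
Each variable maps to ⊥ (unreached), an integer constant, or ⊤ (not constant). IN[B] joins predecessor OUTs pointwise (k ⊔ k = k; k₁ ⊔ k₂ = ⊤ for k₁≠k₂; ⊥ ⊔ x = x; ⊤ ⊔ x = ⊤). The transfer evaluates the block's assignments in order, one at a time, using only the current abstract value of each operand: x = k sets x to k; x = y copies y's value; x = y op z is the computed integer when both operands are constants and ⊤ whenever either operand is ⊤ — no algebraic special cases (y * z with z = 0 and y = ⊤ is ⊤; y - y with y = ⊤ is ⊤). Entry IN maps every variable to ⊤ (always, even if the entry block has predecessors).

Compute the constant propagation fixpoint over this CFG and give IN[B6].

Answer: {a: 8, b: ⊤, c: 0, d: -2, e: -4, f: ⊤}

Derivation:
Fixpoint table:
  B0:   IN=(all ⊤)   OUT=(all ⊤)
  B1:   IN=(all ⊤)   OUT=(all ⊤)
  B2:   IN=(all ⊤)   OUT=(all ⊤)
  B3:   IN=(all ⊤)   OUT={d:-2; rest ⊤}
  B4:   IN={d:-2; rest ⊤}   OUT={d:-2, e:-4; rest ⊤}
  B5:   IN={d:-2, e:-4; rest ⊤}   OUT={a:8, c:0, d:-2, e:-4; rest ⊤}
  B6:   IN={a:8, c:0, d:-2, e:-4; rest ⊤}   OUT={a:8, c:-4, d:-2, e:-4, f:-4; rest ⊤}

Merge at B6: IN[B6] = OUT[B5] = {a: 8, b: ⊤, c: 0, d: -2, e: -4, f: ⊤}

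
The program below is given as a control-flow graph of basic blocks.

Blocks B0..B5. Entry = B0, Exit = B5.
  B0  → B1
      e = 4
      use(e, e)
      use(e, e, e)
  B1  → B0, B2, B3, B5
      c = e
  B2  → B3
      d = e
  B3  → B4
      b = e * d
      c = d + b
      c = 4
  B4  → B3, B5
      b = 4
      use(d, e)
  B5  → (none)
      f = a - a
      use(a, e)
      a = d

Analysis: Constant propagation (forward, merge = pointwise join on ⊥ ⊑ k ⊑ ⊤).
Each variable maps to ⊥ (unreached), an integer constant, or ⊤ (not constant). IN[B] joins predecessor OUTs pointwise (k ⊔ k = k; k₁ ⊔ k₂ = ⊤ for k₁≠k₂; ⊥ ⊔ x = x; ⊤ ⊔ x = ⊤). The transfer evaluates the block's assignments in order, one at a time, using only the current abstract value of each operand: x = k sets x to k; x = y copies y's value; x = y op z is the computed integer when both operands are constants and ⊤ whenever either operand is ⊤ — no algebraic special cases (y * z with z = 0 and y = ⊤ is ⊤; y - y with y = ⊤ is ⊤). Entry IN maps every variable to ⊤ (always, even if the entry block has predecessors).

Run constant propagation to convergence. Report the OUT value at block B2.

Answer: {a: ⊤, b: ⊤, c: 4, d: 4, e: 4, f: ⊤}

Working:
Per-block solution:
  B0:   IN=(all ⊤)   OUT={e:4; rest ⊤}
  B1:   IN={e:4; rest ⊤}   OUT={c:4, e:4; rest ⊤}
  B2:   IN={c:4, e:4; rest ⊤}   OUT={c:4, d:4, e:4; rest ⊤}
  B3:   IN={c:4, e:4; rest ⊤}   OUT={c:4, e:4; rest ⊤}
  B4:   IN={c:4, e:4; rest ⊤}   OUT={b:4, c:4, e:4; rest ⊤}
  B5:   IN={c:4, e:4; rest ⊤}   OUT={c:4, e:4; rest ⊤}

Merge at B2: IN[B2] = OUT[B1] = {a: ⊤, b: ⊤, c: 4, d: ⊤, e: 4, f: ⊤}
Applying B2's transfer function to that IN value gives OUT[B2] (row B2 above).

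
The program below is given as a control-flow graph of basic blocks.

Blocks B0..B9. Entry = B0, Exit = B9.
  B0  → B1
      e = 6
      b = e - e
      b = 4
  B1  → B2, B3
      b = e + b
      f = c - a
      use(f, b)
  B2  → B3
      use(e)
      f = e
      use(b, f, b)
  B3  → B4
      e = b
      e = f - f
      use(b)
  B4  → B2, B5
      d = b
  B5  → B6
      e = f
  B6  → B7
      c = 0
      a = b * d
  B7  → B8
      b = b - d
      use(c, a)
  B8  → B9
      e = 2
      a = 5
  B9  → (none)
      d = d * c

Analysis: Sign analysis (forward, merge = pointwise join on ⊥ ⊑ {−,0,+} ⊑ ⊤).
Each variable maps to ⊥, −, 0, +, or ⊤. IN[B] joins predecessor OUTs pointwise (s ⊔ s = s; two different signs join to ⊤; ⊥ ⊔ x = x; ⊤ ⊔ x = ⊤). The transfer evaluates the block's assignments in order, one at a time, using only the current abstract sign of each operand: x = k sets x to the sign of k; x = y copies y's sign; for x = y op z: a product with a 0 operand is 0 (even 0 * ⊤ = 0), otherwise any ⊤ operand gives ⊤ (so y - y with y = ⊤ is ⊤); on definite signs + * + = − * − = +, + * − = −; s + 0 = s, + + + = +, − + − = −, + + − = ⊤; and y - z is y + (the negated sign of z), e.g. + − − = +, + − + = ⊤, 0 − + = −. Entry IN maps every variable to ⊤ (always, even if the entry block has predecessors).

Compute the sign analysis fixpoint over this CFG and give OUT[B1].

Fixpoint table:
  B0:  IN=(all ⊤)  OUT={b:+, e:+; rest ⊤}
  B1:  IN={b:+, e:+; rest ⊤}  OUT={b:+, e:+; rest ⊤}
  B2:  IN={b:+; rest ⊤}  OUT={b:+; rest ⊤}
  B3:  IN={b:+; rest ⊤}  OUT={b:+; rest ⊤}
  B4:  IN={b:+; rest ⊤}  OUT={b:+, d:+; rest ⊤}
  B5:  IN={b:+, d:+; rest ⊤}  OUT={b:+, d:+; rest ⊤}
  B6:  IN={b:+, d:+; rest ⊤}  OUT={a:+, b:+, c:0, d:+; rest ⊤}
  B7:  IN={a:+, b:+, c:0, d:+; rest ⊤}  OUT={a:+, c:0, d:+; rest ⊤}
  B8:  IN={a:+, c:0, d:+; rest ⊤}  OUT={a:+, c:0, d:+, e:+; rest ⊤}
  B9:  IN={a:+, c:0, d:+, e:+; rest ⊤}  OUT={a:+, c:0, d:0, e:+; rest ⊤}

Merge at B1: IN[B1] = OUT[B0] = {a: ⊤, b: +, c: ⊤, d: ⊤, e: +, f: ⊤}
Applying B1's transfer function to that IN value gives OUT[B1] (row B1 above).

Answer: {a: ⊤, b: +, c: ⊤, d: ⊤, e: +, f: ⊤}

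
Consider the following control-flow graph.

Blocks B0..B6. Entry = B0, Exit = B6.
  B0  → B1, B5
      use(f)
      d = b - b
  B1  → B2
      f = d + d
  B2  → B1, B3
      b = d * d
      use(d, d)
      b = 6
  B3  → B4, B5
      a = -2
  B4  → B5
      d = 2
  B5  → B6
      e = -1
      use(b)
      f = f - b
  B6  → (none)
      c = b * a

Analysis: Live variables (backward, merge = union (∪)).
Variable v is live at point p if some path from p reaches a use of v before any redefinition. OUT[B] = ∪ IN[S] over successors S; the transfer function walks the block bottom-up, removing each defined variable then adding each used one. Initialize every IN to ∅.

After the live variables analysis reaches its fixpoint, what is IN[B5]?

Answer: {a, b, f}

Trace:
Per-block solution:
  B0:  IN={a, b, f}  OUT={a, b, d, f}
  B1:  IN={d}  OUT={d, f}
  B2:  IN={d, f}  OUT={b, d, f}
  B3:  IN={b, f}  OUT={a, b, f}
  B4:  IN={a, b, f}  OUT={a, b, f}
  B5:  IN={a, b, f}  OUT={a, b}
  B6:  IN={a, b}  OUT={}

Merge at B5: OUT[B5] = IN[B6] = {a, b}
Applying B5's transfer function to that OUT value gives IN[B5] (row B5 above).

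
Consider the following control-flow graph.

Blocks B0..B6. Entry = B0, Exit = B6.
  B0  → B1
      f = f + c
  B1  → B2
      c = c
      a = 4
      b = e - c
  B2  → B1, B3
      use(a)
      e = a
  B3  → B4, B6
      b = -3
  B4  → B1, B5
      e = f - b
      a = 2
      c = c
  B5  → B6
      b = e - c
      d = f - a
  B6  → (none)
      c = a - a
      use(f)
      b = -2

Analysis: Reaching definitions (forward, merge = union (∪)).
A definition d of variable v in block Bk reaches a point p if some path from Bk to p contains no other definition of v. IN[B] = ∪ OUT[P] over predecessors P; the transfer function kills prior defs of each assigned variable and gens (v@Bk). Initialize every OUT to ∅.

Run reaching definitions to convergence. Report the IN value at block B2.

Answer: {a@B1, b@B1, c@B1, e@B2, e@B4, f@B0}

Trace:
Per-block solution:
  B0: | IN={} | OUT={f@B0}
  B1: | IN={a@B1, a@B4, b@B1, b@B3, c@B1, c@B4, e@B2, e@B4, f@B0} | OUT={a@B1, b@B1, c@B1, e@B2, e@B4, f@B0}
  B2: | IN={a@B1, b@B1, c@B1, e@B2, e@B4, f@B0} | OUT={a@B1, b@B1, c@B1, e@B2, f@B0}
  B3: | IN={a@B1, b@B1, c@B1, e@B2, f@B0} | OUT={a@B1, b@B3, c@B1, e@B2, f@B0}
  B4: | IN={a@B1, b@B3, c@B1, e@B2, f@B0} | OUT={a@B4, b@B3, c@B4, e@B4, f@B0}
  B5: | IN={a@B4, b@B3, c@B4, e@B4, f@B0} | OUT={a@B4, b@B5, c@B4, d@B5, e@B4, f@B0}
  B6: | IN={a@B1, a@B4, b@B3, b@B5, c@B1, c@B4, d@B5, e@B2, e@B4, f@B0} | OUT={a@B1, a@B4, b@B6, c@B6, d@B5, e@B2, e@B4, f@B0}

Merge at B2: IN[B2] = OUT[B1] = {a@B1, b@B1, c@B1, e@B2, e@B4, f@B0}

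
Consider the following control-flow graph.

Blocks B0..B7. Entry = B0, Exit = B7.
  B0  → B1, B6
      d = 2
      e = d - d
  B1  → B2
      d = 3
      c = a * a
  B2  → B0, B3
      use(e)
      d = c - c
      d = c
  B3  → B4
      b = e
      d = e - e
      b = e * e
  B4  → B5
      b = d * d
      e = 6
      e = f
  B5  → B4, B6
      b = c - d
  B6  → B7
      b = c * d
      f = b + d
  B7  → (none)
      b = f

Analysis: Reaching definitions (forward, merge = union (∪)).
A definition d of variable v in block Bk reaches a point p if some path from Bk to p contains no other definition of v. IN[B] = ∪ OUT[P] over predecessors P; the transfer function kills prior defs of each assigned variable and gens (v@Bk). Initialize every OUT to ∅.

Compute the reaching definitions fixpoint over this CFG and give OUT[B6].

Fixpoint table:
  B0:   IN={c@B1, d@B2, e@B0}   OUT={c@B1, d@B0, e@B0}
  B1:   IN={c@B1, d@B0, e@B0}   OUT={c@B1, d@B1, e@B0}
  B2:   IN={c@B1, d@B1, e@B0}   OUT={c@B1, d@B2, e@B0}
  B3:   IN={c@B1, d@B2, e@B0}   OUT={b@B3, c@B1, d@B3, e@B0}
  B4:   IN={b@B3, b@B5, c@B1, d@B3, e@B0, e@B4}   OUT={b@B4, c@B1, d@B3, e@B4}
  B5:   IN={b@B4, c@B1, d@B3, e@B4}   OUT={b@B5, c@B1, d@B3, e@B4}
  B6:   IN={b@B5, c@B1, d@B0, d@B3, e@B0, e@B4}   OUT={b@B6, c@B1, d@B0, d@B3, e@B0, e@B4, f@B6}
  B7:   IN={b@B6, c@B1, d@B0, d@B3, e@B0, e@B4, f@B6}   OUT={b@B7, c@B1, d@B0, d@B3, e@B0, e@B4, f@B6}

Merge at B6: IN[B6] = OUT[B0] ⊔ OUT[B5] = {b@B5, c@B1, d@B0, d@B3, e@B0, e@B4}
Applying B6's transfer function to that IN value gives OUT[B6] (row B6 above).

Answer: {b@B6, c@B1, d@B0, d@B3, e@B0, e@B4, f@B6}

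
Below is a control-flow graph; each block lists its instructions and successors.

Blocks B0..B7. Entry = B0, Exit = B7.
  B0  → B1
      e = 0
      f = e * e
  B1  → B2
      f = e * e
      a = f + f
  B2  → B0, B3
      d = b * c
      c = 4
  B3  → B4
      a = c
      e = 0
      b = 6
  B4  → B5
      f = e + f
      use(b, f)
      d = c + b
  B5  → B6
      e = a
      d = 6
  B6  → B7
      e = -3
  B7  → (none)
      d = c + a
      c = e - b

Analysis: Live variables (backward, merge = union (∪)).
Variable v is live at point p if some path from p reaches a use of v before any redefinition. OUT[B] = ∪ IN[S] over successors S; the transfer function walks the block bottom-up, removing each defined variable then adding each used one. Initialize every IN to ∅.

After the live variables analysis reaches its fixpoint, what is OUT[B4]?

Converged values:
  B0:   IN={b, c}   OUT={b, c, e}
  B1:   IN={b, c, e}   OUT={b, c, f}
  B2:   IN={b, c, f}   OUT={b, c, f}
  B3:   IN={c, f}   OUT={a, b, c, e, f}
  B4:   IN={a, b, c, e, f}   OUT={a, b, c}
  B5:   IN={a, b, c}   OUT={a, b, c}
  B6:   IN={a, b, c}   OUT={a, b, c, e}
  B7:   IN={a, b, c, e}   OUT={}

Merge at B4: OUT[B4] = IN[B5] = {a, b, c}

Answer: {a, b, c}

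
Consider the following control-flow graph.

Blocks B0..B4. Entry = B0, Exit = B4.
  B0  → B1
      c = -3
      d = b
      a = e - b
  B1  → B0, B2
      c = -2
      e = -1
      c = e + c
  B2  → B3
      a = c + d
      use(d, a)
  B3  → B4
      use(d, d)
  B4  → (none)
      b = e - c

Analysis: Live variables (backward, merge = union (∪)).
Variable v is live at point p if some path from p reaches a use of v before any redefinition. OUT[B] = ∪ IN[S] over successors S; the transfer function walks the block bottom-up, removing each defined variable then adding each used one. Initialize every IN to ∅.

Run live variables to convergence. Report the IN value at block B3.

Answer: {c, d, e}

Working:
Fixpoint table:
  B0:   IN={b, e}   OUT={b, d}
  B1:   IN={b, d}   OUT={b, c, d, e}
  B2:   IN={c, d, e}   OUT={c, d, e}
  B3:   IN={c, d, e}   OUT={c, e}
  B4:   IN={c, e}   OUT={}

Merge at B3: OUT[B3] = IN[B4] = {c, e}
Applying B3's transfer function to that OUT value gives IN[B3] (row B3 above).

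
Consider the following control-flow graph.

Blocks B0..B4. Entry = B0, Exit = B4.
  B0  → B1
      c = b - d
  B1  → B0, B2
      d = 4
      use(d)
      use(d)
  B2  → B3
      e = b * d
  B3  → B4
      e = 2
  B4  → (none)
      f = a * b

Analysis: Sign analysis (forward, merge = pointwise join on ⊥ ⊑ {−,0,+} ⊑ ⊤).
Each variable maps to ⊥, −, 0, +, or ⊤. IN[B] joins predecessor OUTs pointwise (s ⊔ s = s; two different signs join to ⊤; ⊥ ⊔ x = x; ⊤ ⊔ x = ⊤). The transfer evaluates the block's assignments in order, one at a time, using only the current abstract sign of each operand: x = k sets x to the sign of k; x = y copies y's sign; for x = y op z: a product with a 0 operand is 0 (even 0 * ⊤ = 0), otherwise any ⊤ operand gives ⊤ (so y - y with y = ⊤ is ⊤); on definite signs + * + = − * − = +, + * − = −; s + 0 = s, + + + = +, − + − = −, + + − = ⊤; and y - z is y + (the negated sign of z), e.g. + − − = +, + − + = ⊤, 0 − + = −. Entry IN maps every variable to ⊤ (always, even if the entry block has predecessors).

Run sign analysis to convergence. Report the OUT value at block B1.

Fixpoint table:
  B0:  IN=(all ⊤)  OUT=(all ⊤)
  B1:  IN=(all ⊤)  OUT={d:+; rest ⊤}
  B2:  IN={d:+; rest ⊤}  OUT={d:+; rest ⊤}
  B3:  IN={d:+; rest ⊤}  OUT={d:+, e:+; rest ⊤}
  B4:  IN={d:+, e:+; rest ⊤}  OUT={d:+, e:+; rest ⊤}

Merge at B1: IN[B1] = OUT[B0] = {a: ⊤, b: ⊤, c: ⊤, d: ⊤, e: ⊤, f: ⊤}
Applying B1's transfer function to that IN value gives OUT[B1] (row B1 above).

Answer: {a: ⊤, b: ⊤, c: ⊤, d: +, e: ⊤, f: ⊤}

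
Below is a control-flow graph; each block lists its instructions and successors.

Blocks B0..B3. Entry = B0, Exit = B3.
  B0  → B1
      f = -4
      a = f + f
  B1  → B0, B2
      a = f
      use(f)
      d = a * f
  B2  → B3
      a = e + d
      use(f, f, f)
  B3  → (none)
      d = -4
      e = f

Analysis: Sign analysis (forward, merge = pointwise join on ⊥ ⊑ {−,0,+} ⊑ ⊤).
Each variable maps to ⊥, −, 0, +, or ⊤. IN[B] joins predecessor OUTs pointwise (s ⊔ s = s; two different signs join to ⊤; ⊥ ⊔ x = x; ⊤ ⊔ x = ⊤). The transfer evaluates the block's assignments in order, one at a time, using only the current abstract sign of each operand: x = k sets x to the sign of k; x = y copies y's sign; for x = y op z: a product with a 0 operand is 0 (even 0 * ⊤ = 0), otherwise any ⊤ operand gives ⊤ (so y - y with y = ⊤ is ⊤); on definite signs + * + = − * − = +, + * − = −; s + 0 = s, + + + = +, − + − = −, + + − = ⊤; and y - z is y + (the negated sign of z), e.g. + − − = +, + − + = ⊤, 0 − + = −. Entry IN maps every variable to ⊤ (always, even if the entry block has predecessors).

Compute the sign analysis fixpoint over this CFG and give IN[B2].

Answer: {a: -, b: ⊤, c: ⊤, d: +, e: ⊤, f: -}

Derivation:
Converged values:
  B0:  IN=(all ⊤)  OUT={a:-, f:-; rest ⊤}
  B1:  IN={a:-, f:-; rest ⊤}  OUT={a:-, d:+, f:-; rest ⊤}
  B2:  IN={a:-, d:+, f:-; rest ⊤}  OUT={d:+, f:-; rest ⊤}
  B3:  IN={d:+, f:-; rest ⊤}  OUT={d:-, e:-, f:-; rest ⊤}

Merge at B2: IN[B2] = OUT[B1] = {a: -, b: ⊤, c: ⊤, d: +, e: ⊤, f: -}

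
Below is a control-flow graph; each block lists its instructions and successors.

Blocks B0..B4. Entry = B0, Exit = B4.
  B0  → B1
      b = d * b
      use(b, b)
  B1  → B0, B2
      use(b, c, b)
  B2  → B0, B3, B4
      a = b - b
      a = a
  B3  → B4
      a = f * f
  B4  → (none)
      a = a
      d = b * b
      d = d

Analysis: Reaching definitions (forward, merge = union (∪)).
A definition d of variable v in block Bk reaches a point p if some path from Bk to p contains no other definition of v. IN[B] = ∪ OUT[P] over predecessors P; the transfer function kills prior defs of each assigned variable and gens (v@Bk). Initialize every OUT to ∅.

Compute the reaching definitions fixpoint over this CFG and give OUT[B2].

Answer: {a@B2, b@B0}

Derivation:
Per-block solution:
  B0:   IN={a@B2, b@B0}   OUT={a@B2, b@B0}
  B1:   IN={a@B2, b@B0}   OUT={a@B2, b@B0}
  B2:   IN={a@B2, b@B0}   OUT={a@B2, b@B0}
  B3:   IN={a@B2, b@B0}   OUT={a@B3, b@B0}
  B4:   IN={a@B2, a@B3, b@B0}   OUT={a@B4, b@B0, d@B4}

Merge at B2: IN[B2] = OUT[B1] = {a@B2, b@B0}
Applying B2's transfer function to that IN value gives OUT[B2] (row B2 above).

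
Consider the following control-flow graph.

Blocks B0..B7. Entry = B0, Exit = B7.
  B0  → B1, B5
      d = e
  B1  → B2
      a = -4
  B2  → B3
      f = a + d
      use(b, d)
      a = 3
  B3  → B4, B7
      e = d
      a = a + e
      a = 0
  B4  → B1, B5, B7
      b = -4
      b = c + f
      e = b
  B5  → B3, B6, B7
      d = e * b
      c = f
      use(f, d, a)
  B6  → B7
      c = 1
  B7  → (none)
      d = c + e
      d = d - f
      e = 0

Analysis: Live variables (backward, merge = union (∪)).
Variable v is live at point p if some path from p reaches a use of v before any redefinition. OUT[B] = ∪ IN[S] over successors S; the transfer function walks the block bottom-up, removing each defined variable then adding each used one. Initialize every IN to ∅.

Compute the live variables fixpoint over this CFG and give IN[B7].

Converged values:
  B0:  IN={a, b, c, e, f}  OUT={a, b, c, d, e, f}
  B1:  IN={b, c, d}  OUT={a, b, c, d}
  B2:  IN={a, b, c, d}  OUT={a, c, d, f}
  B3:  IN={a, c, d, f}  OUT={a, c, d, e, f}
  B4:  IN={a, c, d, f}  OUT={a, b, c, d, e, f}
  B5:  IN={a, b, e, f}  OUT={a, c, d, e, f}
  B6:  IN={e, f}  OUT={c, e, f}
  B7:  IN={c, e, f}  OUT={}

B7 is the boundary node: OUT[B7] = {}
Applying B7's transfer function to that OUT value gives IN[B7] (row B7 above).

Answer: {c, e, f}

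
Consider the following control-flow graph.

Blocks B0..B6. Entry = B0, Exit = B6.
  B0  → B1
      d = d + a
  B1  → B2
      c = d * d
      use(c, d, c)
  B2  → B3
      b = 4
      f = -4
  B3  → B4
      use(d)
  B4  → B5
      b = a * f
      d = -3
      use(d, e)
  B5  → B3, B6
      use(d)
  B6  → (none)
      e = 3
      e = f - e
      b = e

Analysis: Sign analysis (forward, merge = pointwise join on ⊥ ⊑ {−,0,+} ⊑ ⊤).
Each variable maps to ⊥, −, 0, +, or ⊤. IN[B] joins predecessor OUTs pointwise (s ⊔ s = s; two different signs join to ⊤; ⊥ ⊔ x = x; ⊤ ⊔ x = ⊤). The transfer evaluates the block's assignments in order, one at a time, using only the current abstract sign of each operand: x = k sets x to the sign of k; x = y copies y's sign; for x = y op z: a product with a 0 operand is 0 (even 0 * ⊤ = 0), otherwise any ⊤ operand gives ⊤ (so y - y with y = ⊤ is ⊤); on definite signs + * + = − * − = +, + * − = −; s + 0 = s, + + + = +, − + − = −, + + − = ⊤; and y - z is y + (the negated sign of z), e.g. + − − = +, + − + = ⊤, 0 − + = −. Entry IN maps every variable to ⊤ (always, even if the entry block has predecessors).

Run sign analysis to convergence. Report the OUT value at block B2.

Per-block solution:
  B0: | IN=(all ⊤) | OUT=(all ⊤)
  B1: | IN=(all ⊤) | OUT=(all ⊤)
  B2: | IN=(all ⊤) | OUT={b:+, f:-; rest ⊤}
  B3: | IN={f:-; rest ⊤} | OUT={f:-; rest ⊤}
  B4: | IN={f:-; rest ⊤} | OUT={d:-, f:-; rest ⊤}
  B5: | IN={d:-, f:-; rest ⊤} | OUT={d:-, f:-; rest ⊤}
  B6: | IN={d:-, f:-; rest ⊤} | OUT={b:-, d:-, e:-, f:-; rest ⊤}

Merge at B2: IN[B2] = OUT[B1] = {a: ⊤, b: ⊤, c: ⊤, d: ⊤, e: ⊤, f: ⊤}
Applying B2's transfer function to that IN value gives OUT[B2] (row B2 above).

Answer: {a: ⊤, b: +, c: ⊤, d: ⊤, e: ⊤, f: -}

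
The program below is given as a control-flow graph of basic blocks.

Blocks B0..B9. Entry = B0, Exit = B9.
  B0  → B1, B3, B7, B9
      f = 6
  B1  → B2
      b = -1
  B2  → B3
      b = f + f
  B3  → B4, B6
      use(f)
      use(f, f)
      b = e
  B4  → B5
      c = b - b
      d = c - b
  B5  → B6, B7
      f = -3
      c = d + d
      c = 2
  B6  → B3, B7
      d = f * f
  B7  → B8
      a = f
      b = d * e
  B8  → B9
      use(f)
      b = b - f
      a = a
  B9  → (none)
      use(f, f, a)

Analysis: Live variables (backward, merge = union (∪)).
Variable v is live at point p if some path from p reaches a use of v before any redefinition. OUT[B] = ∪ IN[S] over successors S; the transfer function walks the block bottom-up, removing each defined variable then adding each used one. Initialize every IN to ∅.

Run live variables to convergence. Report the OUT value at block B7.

Answer: {a, b, f}

Trace:
Fixpoint table:
  B0: | IN={a, d, e} | OUT={a, d, e, f}
  B1: | IN={e, f} | OUT={e, f}
  B2: | IN={e, f} | OUT={e, f}
  B3: | IN={e, f} | OUT={b, e, f}
  B4: | IN={b, e} | OUT={d, e}
  B5: | IN={d, e} | OUT={d, e, f}
  B6: | IN={e, f} | OUT={d, e, f}
  B7: | IN={d, e, f} | OUT={a, b, f}
  B8: | IN={a, b, f} | OUT={a, f}
  B9: | IN={a, f} | OUT={}

Merge at B7: OUT[B7] = IN[B8] = {a, b, f}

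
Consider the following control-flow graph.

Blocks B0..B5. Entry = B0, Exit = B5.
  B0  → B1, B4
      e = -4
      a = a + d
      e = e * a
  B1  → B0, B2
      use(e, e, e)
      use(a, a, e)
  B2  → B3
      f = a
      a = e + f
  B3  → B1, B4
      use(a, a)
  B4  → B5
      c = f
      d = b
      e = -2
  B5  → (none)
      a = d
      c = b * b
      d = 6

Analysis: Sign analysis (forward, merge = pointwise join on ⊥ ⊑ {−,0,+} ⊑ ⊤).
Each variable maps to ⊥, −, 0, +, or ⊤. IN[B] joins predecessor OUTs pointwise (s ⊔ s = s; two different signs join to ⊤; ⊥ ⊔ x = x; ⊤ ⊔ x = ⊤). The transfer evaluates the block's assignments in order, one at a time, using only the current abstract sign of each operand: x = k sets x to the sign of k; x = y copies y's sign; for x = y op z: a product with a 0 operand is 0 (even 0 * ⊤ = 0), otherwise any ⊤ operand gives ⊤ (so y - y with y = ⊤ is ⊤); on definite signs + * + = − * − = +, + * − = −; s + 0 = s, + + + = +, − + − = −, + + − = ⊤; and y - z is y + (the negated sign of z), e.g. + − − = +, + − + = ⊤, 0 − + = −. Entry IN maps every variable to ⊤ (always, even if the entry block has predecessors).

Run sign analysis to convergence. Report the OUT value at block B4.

Fixpoint table:
  B0:   IN=(all ⊤)   OUT=(all ⊤)
  B1:   IN=(all ⊤)   OUT=(all ⊤)
  B2:   IN=(all ⊤)   OUT=(all ⊤)
  B3:   IN=(all ⊤)   OUT=(all ⊤)
  B4:   IN=(all ⊤)   OUT={e:-; rest ⊤}
  B5:   IN={e:-; rest ⊤}   OUT={d:+, e:-; rest ⊤}

Merge at B4: IN[B4] = OUT[B0] ⊔ OUT[B3] = {a: ⊤, b: ⊤, c: ⊤, d: ⊤, e: ⊤, f: ⊤}
Applying B4's transfer function to that IN value gives OUT[B4] (row B4 above).

Answer: {a: ⊤, b: ⊤, c: ⊤, d: ⊤, e: -, f: ⊤}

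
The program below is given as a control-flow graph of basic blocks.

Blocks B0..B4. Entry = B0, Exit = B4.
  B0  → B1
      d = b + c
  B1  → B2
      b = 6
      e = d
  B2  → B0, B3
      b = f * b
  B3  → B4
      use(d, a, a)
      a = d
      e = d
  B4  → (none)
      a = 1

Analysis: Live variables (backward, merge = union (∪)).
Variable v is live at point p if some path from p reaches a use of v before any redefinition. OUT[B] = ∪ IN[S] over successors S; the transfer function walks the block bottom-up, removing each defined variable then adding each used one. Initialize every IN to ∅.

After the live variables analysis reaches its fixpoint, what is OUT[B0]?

Answer: {a, c, d, f}

Trace:
Converged values:
  B0:   IN={a, b, c, f}   OUT={a, c, d, f}
  B1:   IN={a, c, d, f}   OUT={a, b, c, d, f}
  B2:   IN={a, b, c, d, f}   OUT={a, b, c, d, f}
  B3:   IN={a, d}   OUT={}
  B4:   IN={}   OUT={}

Merge at B0: OUT[B0] = IN[B1] = {a, c, d, f}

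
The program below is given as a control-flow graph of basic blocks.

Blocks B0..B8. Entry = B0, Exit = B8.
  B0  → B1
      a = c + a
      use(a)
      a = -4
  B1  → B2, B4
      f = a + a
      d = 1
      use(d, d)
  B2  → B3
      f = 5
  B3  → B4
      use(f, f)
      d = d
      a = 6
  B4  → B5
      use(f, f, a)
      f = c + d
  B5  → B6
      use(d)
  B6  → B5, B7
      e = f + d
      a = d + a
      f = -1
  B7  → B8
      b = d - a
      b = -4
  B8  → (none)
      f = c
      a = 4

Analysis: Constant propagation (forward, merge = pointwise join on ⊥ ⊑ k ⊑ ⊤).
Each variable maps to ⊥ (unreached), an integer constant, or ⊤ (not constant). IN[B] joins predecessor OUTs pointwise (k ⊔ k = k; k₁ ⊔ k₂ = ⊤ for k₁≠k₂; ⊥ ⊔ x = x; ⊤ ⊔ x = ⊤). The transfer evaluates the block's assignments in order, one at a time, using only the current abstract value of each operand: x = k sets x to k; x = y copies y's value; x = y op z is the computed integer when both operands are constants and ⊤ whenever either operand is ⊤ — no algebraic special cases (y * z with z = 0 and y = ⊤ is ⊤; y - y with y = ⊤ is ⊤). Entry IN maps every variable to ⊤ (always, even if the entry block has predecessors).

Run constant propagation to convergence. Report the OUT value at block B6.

Converged values:
  B0:  IN=(all ⊤)  OUT={a:-4; rest ⊤}
  B1:  IN={a:-4; rest ⊤}  OUT={a:-4, d:1, f:-8; rest ⊤}
  B2:  IN={a:-4, d:1, f:-8; rest ⊤}  OUT={a:-4, d:1, f:5; rest ⊤}
  B3:  IN={a:-4, d:1, f:5; rest ⊤}  OUT={a:6, d:1, f:5; rest ⊤}
  B4:  IN={d:1; rest ⊤}  OUT={d:1; rest ⊤}
  B5:  IN={d:1; rest ⊤}  OUT={d:1; rest ⊤}
  B6:  IN={d:1; rest ⊤}  OUT={d:1, f:-1; rest ⊤}
  B7:  IN={d:1, f:-1; rest ⊤}  OUT={b:-4, d:1, f:-1; rest ⊤}
  B8:  IN={b:-4, d:1, f:-1; rest ⊤}  OUT={a:4, b:-4, d:1; rest ⊤}

Merge at B6: IN[B6] = OUT[B5] = {a: ⊤, b: ⊤, c: ⊤, d: 1, e: ⊤, f: ⊤}
Applying B6's transfer function to that IN value gives OUT[B6] (row B6 above).

Answer: {a: ⊤, b: ⊤, c: ⊤, d: 1, e: ⊤, f: -1}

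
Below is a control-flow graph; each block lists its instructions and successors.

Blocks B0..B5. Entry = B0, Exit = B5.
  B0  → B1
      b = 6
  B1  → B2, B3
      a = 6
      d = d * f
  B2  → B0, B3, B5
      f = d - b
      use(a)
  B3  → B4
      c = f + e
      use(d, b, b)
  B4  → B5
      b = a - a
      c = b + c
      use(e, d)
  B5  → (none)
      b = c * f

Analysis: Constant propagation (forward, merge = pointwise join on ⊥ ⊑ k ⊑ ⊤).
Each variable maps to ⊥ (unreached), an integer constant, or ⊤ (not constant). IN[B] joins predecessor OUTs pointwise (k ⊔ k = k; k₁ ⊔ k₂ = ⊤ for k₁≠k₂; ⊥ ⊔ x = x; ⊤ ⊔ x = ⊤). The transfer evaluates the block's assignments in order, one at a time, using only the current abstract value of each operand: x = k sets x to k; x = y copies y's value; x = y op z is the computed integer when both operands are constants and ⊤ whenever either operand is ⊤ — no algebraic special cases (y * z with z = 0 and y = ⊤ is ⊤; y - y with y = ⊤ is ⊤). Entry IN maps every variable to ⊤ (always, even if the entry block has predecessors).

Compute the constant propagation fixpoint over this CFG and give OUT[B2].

Answer: {a: 6, b: 6, c: ⊤, d: ⊤, e: ⊤, f: ⊤}

Derivation:
Converged values:
  B0:   IN=(all ⊤)   OUT={b:6; rest ⊤}
  B1:   IN={b:6; rest ⊤}   OUT={a:6, b:6; rest ⊤}
  B2:   IN={a:6, b:6; rest ⊤}   OUT={a:6, b:6; rest ⊤}
  B3:   IN={a:6, b:6; rest ⊤}   OUT={a:6, b:6; rest ⊤}
  B4:   IN={a:6, b:6; rest ⊤}   OUT={a:6, b:0; rest ⊤}
  B5:   IN={a:6; rest ⊤}   OUT={a:6; rest ⊤}

Merge at B2: IN[B2] = OUT[B1] = {a: 6, b: 6, c: ⊤, d: ⊤, e: ⊤, f: ⊤}
Applying B2's transfer function to that IN value gives OUT[B2] (row B2 above).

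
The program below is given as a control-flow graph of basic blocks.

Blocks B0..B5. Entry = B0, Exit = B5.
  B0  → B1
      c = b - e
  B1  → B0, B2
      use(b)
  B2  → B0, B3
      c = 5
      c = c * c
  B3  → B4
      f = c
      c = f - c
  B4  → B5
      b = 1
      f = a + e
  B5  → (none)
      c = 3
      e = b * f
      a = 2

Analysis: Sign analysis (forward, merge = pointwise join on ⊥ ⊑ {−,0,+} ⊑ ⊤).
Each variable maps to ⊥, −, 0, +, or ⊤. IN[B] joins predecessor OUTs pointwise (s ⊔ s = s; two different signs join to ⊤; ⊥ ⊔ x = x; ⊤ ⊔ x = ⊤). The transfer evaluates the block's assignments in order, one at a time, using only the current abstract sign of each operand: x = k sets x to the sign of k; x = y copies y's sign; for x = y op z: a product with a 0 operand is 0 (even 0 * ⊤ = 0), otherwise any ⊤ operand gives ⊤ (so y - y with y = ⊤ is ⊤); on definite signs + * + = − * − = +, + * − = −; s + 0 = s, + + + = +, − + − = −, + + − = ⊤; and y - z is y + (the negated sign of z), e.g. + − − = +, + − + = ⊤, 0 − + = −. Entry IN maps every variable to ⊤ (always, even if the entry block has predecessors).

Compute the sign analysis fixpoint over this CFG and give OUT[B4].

Fixpoint table:
  B0:  IN=(all ⊤)  OUT=(all ⊤)
  B1:  IN=(all ⊤)  OUT=(all ⊤)
  B2:  IN=(all ⊤)  OUT={c:+; rest ⊤}
  B3:  IN={c:+; rest ⊤}  OUT={f:+; rest ⊤}
  B4:  IN={f:+; rest ⊤}  OUT={b:+; rest ⊤}
  B5:  IN={b:+; rest ⊤}  OUT={a:+, b:+, c:+; rest ⊤}

Merge at B4: IN[B4] = OUT[B3] = {a: ⊤, b: ⊤, c: ⊤, d: ⊤, e: ⊤, f: +}
Applying B4's transfer function to that IN value gives OUT[B4] (row B4 above).

Answer: {a: ⊤, b: +, c: ⊤, d: ⊤, e: ⊤, f: ⊤}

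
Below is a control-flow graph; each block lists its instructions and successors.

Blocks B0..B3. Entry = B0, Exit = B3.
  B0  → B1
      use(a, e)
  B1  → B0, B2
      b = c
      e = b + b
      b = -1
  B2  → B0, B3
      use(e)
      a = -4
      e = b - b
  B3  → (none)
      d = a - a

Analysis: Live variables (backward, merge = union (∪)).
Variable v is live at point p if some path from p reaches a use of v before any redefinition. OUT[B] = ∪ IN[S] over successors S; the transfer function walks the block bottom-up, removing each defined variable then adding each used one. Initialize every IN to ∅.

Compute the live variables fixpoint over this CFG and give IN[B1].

Fixpoint table:
  B0: | IN={a, c, e} | OUT={a, c}
  B1: | IN={a, c} | OUT={a, b, c, e}
  B2: | IN={b, c, e} | OUT={a, c, e}
  B3: | IN={a} | OUT={}

Merge at B1: OUT[B1] = IN[B0] ⊔ IN[B2] = {a, b, c, e}
Applying B1's transfer function to that OUT value gives IN[B1] (row B1 above).

Answer: {a, c}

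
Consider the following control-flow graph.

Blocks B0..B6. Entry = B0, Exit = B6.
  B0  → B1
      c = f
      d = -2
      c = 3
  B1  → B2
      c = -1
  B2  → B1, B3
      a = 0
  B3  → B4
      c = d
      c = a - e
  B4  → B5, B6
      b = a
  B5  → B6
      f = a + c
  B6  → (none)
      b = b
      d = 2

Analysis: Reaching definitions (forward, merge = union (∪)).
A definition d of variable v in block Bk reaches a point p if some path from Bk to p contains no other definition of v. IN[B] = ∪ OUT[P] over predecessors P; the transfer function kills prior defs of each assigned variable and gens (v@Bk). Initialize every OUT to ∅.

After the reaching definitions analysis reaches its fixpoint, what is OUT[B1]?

Answer: {a@B2, c@B1, d@B0}

Trace:
Fixpoint table:
  B0:  IN={}  OUT={c@B0, d@B0}
  B1:  IN={a@B2, c@B0, c@B1, d@B0}  OUT={a@B2, c@B1, d@B0}
  B2:  IN={a@B2, c@B1, d@B0}  OUT={a@B2, c@B1, d@B0}
  B3:  IN={a@B2, c@B1, d@B0}  OUT={a@B2, c@B3, d@B0}
  B4:  IN={a@B2, c@B3, d@B0}  OUT={a@B2, b@B4, c@B3, d@B0}
  B5:  IN={a@B2, b@B4, c@B3, d@B0}  OUT={a@B2, b@B4, c@B3, d@B0, f@B5}
  B6:  IN={a@B2, b@B4, c@B3, d@B0, f@B5}  OUT={a@B2, b@B6, c@B3, d@B6, f@B5}

Merge at B1: IN[B1] = OUT[B0] ⊔ OUT[B2] = {a@B2, c@B0, c@B1, d@B0}
Applying B1's transfer function to that IN value gives OUT[B1] (row B1 above).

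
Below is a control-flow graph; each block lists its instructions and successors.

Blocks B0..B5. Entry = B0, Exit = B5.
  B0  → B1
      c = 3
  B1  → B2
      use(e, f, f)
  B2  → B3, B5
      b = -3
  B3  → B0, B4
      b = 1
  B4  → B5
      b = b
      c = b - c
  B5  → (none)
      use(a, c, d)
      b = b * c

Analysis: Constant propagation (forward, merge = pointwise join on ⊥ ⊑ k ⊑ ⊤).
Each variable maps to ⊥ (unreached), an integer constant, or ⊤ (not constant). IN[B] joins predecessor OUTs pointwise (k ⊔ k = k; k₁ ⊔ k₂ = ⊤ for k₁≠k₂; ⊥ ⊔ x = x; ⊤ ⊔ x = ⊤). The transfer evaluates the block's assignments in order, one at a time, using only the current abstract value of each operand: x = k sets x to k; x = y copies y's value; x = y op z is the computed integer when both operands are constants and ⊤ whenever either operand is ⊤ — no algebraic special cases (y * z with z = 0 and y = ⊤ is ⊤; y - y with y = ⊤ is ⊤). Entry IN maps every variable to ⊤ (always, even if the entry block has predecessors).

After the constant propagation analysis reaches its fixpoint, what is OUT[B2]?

Answer: {a: ⊤, b: -3, c: 3, d: ⊤, e: ⊤, f: ⊤}

Trace:
Fixpoint table:
  B0:  IN=(all ⊤)  OUT={c:3; rest ⊤}
  B1:  IN={c:3; rest ⊤}  OUT={c:3; rest ⊤}
  B2:  IN={c:3; rest ⊤}  OUT={b:-3, c:3; rest ⊤}
  B3:  IN={b:-3, c:3; rest ⊤}  OUT={b:1, c:3; rest ⊤}
  B4:  IN={b:1, c:3; rest ⊤}  OUT={b:1, c:-2; rest ⊤}
  B5:  IN=(all ⊤)  OUT=(all ⊤)

Merge at B2: IN[B2] = OUT[B1] = {a: ⊤, b: ⊤, c: 3, d: ⊤, e: ⊤, f: ⊤}
Applying B2's transfer function to that IN value gives OUT[B2] (row B2 above).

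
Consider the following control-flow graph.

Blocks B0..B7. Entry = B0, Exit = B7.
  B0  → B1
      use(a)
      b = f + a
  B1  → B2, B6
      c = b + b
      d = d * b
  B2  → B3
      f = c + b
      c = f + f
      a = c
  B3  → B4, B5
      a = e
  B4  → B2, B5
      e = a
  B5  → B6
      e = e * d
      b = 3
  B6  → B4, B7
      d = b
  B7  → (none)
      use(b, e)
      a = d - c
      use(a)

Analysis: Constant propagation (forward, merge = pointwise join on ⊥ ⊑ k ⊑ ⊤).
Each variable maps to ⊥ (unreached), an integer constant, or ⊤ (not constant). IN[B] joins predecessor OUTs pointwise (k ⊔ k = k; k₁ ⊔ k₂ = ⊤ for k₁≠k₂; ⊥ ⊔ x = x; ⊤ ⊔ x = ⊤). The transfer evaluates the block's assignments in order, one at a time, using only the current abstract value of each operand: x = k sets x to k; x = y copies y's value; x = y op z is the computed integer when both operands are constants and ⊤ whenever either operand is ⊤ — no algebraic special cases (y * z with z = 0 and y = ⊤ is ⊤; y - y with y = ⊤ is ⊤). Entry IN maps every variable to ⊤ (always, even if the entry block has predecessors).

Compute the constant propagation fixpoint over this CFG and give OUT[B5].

Answer: {a: ⊤, b: 3, c: ⊤, d: ⊤, e: ⊤, f: ⊤}

Trace:
Fixpoint table:
  B0: | IN=(all ⊤) | OUT=(all ⊤)
  B1: | IN=(all ⊤) | OUT=(all ⊤)
  B2: | IN=(all ⊤) | OUT=(all ⊤)
  B3: | IN=(all ⊤) | OUT=(all ⊤)
  B4: | IN=(all ⊤) | OUT=(all ⊤)
  B5: | IN=(all ⊤) | OUT={b:3; rest ⊤}
  B6: | IN=(all ⊤) | OUT=(all ⊤)
  B7: | IN=(all ⊤) | OUT=(all ⊤)

Merge at B5: IN[B5] = OUT[B3] ⊔ OUT[B4] = {a: ⊤, b: ⊤, c: ⊤, d: ⊤, e: ⊤, f: ⊤}
Applying B5's transfer function to that IN value gives OUT[B5] (row B5 above).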